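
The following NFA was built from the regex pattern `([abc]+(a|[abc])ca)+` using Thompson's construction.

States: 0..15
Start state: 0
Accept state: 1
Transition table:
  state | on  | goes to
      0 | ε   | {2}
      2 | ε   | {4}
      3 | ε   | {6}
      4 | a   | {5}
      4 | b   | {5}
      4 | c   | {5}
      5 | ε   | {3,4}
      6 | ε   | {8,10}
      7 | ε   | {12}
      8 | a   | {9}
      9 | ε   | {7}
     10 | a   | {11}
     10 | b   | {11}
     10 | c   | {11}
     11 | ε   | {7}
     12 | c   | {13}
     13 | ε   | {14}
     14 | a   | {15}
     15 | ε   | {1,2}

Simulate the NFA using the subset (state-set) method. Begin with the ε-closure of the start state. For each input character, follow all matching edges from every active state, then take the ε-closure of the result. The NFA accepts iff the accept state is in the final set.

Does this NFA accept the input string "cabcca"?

Answer: ACCEPT

Derivation:
initial (ε-close {0}): {0,2,4}
'c' @ 1: {3,4,5,6,8,10}
'a' @ 2: {3,4,5,6,7,8,9,10,11,12}
'b' @ 3: {3,4,5,6,7,8,10,11,12}
'c' @ 4: {3,4,5,6,7,8,10,11,12,13,14}
'c' @ 5: {3,4,5,6,7,8,10,11,12,13,14}
'a' @ 6: {1,2,3,4,5,6,7,8,9,10,11,12,15}  (accept∈set)
end set {1,2,3,4,5,6,7,8,9,10,11,12,15} — state 1 in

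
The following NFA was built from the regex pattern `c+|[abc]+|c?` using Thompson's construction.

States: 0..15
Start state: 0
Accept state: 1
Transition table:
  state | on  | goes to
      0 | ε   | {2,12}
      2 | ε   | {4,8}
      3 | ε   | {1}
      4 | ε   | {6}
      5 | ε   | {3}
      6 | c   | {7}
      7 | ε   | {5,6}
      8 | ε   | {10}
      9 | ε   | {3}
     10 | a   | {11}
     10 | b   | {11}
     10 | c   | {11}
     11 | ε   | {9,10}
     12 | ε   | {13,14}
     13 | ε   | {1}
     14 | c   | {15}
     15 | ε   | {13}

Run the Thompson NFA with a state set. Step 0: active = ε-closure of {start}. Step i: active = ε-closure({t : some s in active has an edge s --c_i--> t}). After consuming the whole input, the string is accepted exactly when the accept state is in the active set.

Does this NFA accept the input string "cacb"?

Answer: ACCEPT

Derivation:
start: ε-closure({0}) = {0,1,2,4,6,8,10,12,13,14}
'c' @ 1: {1,3,5,6,7,9,10,11,13,15}  (accept∈set)
'a' @ 2: {1,3,9,10,11}  (accept∈set)
'c' @ 3: {1,3,9,10,11}  (accept∈set)
'b' @ 4: {1,3,9,10,11}  (accept∈set)
final: {1,3,9,10,11}; accept 1 in set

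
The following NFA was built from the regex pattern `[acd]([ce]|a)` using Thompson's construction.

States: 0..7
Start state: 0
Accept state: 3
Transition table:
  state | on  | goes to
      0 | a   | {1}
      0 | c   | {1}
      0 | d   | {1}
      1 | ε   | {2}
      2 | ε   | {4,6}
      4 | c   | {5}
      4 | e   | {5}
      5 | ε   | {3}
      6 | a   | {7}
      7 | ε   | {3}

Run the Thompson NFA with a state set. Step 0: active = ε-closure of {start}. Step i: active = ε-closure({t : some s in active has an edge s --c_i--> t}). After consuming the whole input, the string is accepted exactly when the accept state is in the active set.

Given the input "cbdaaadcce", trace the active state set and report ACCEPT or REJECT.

Answer: REJECT

Trace:
S₀ = ε-closure({0}) = {0}
'c' @ 1: {1,2,4,6}
'b' @ 2: {}  — no active states
rest 'daaadcce' ignored (set empty)
after full input: {}  (accept=3 not in)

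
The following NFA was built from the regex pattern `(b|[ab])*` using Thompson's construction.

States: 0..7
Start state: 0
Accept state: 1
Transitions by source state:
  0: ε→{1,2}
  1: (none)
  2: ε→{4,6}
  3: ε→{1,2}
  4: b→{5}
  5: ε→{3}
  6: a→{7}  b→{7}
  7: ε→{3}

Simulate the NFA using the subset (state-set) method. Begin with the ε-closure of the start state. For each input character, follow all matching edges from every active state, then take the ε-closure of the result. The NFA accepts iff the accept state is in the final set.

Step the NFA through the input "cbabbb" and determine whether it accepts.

initial (ε-close {0}): {0,1,2,4,6}
'c' @ 1: {}  — no active states
rest 'babbb' ignored (set empty)
end set {} — state 1 not in

Answer: REJECT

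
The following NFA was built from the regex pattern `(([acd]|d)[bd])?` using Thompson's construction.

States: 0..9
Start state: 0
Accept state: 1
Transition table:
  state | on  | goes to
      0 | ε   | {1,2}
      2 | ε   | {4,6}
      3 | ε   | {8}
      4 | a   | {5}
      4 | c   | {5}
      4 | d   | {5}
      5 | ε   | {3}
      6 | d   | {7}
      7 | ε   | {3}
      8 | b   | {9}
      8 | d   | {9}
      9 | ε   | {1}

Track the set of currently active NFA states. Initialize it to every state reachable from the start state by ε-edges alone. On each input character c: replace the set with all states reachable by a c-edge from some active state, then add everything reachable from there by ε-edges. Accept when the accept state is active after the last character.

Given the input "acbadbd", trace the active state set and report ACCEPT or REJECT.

S₀ = ε-closure({0}) = {0,1,2,4,6}
'a' @ 1: {3,5,8}
'c' @ 2: {}  — state set empty
rest 'badbd' ignored (set empty)
final: {}; accept 1 not in set

Answer: REJECT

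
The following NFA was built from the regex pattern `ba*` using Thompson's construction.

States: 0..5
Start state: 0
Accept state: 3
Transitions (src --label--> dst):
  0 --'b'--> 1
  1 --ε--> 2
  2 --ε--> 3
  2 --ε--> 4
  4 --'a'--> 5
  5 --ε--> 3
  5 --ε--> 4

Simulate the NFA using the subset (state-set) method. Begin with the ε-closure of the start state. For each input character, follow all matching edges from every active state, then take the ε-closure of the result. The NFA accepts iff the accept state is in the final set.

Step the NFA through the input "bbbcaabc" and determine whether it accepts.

Answer: REJECT

Derivation:
S₀ = ε-closure({0}) = {0}
'b' @ 1: {1,2,3,4}  ✓accept
'b' @ 2: {}  — dead — no transitions
rest 'bcaabc' ignored (set empty)
after full input: {}  (accept=3 not in)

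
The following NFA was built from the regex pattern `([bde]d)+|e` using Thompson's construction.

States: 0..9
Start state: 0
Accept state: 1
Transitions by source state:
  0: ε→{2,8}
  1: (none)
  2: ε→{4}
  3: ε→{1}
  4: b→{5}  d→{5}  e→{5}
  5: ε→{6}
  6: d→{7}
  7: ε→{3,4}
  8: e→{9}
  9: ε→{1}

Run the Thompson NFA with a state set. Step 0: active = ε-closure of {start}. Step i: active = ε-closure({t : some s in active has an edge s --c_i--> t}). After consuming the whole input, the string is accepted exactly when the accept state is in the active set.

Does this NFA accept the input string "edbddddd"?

initial (ε-close {0}): {0,2,4,8}
'e' @ 1: {1,5,6,9}  ✓accept
'd' @ 2: {1,3,4,7}  ✓accept
'b' @ 3: {5,6}
'd' @ 4: {1,3,4,7}  ✓accept
'd' @ 5: {5,6}
'd' @ 6: {1,3,4,7}  ✓accept
'd' @ 7: {5,6}
'd' @ 8: {1,3,4,7}  ✓accept
final: {1,3,4,7}; accept 1 in set

Answer: ACCEPT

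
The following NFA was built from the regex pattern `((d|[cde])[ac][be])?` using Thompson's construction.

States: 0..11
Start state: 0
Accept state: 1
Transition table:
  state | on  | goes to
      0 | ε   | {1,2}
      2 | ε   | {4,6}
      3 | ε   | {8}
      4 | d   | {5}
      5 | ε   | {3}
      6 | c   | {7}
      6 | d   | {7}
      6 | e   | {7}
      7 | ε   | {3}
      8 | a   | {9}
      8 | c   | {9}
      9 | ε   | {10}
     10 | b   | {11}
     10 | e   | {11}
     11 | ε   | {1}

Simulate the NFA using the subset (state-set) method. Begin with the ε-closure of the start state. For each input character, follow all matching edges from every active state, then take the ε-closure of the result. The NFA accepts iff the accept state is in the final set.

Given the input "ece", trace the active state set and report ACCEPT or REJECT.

Answer: ACCEPT

Derivation:
S₀ = ε-closure({0}) = {0,1,2,4,6}
'e' @ 1: {3,7,8}
'c' @ 2: {9,10}
'e' @ 3: {1,11}  ✓accept
after full input: {1,11}  (accept=1 in)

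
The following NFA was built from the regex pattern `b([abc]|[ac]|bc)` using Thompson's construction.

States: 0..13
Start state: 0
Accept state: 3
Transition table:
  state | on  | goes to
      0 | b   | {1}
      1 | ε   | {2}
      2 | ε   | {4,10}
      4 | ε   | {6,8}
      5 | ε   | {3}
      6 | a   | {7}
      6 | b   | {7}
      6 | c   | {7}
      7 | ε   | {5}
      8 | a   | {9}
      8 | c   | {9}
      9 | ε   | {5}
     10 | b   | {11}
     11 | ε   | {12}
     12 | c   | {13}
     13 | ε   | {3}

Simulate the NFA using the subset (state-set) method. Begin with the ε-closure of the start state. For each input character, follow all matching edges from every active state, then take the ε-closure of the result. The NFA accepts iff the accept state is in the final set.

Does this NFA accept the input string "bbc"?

Answer: ACCEPT

Trace:
initial (ε-close {0}): {0}
'b' @ 1: {1,2,4,6,8,10}
'b' @ 2: {3,5,7,11,12}  (accept∈set)
'c' @ 3: {3,13}  (accept∈set)
after full input: {3,13}  (accept=3 in)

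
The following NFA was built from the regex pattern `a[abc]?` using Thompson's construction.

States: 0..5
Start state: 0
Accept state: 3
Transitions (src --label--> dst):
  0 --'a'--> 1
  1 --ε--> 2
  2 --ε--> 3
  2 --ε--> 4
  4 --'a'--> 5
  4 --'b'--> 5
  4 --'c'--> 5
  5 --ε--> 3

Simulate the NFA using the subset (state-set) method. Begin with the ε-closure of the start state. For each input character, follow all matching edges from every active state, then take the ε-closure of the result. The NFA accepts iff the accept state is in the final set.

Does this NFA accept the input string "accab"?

start: ε-closure({0}) = {0}
'a' @ 1: {1,2,3,4}  (accept∈set)
'c' @ 2: {3,5}  (accept∈set)
'c' @ 3: {}  — dead — no transitions
rest 'ab' ignored (set empty)
end set {} — state 3 not in

Answer: REJECT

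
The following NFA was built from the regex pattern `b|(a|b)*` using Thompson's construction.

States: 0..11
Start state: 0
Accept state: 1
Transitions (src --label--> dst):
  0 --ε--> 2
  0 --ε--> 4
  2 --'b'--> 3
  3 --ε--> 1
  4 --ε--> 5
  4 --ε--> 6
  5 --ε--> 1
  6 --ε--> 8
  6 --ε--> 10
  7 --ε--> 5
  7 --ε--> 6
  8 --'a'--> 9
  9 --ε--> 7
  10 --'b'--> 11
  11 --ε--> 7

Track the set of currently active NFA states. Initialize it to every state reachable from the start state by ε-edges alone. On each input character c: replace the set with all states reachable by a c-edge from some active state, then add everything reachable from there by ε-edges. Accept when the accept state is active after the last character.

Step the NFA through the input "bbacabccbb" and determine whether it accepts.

Answer: REJECT

Trace:
S₀ = ε-closure({0}) = {0,1,2,4,5,6,8,10}
'b' @ 1: {1,3,5,6,7,8,10,11}  (accept∈set)
'b' @ 2: {1,5,6,7,8,10,11}  (accept∈set)
'a' @ 3: {1,5,6,7,8,9,10}  (accept∈set)
'c' @ 4: {}  — state set empty
rest 'abccbb' ignored (set empty)
end set {} — state 1 not in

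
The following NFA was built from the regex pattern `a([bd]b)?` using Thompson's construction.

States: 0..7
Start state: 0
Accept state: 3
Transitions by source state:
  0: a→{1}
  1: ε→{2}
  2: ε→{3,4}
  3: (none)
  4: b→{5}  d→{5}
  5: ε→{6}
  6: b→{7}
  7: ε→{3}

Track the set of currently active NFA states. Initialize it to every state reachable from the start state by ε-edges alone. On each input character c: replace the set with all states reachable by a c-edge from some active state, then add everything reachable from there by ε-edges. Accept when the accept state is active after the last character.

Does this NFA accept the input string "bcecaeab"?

Answer: REJECT

Derivation:
initial (ε-close {0}): {0}
'b' @ 1: {}  — dead — no transitions
rest 'cecaeab' ignored (set empty)
end set {} — state 3 not in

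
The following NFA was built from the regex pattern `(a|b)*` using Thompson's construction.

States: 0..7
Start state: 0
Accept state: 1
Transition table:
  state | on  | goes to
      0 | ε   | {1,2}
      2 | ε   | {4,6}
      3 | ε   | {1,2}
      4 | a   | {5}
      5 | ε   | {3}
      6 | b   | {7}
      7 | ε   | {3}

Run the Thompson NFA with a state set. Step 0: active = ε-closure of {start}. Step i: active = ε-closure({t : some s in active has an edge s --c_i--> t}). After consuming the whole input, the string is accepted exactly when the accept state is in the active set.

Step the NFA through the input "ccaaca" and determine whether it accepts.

start: ε-closure({0}) = {0,1,2,4,6}
'c' @ 1: {}  — no active states
rest 'caaca' ignored (set empty)
after full input: {}  (accept=1 not in)

Answer: REJECT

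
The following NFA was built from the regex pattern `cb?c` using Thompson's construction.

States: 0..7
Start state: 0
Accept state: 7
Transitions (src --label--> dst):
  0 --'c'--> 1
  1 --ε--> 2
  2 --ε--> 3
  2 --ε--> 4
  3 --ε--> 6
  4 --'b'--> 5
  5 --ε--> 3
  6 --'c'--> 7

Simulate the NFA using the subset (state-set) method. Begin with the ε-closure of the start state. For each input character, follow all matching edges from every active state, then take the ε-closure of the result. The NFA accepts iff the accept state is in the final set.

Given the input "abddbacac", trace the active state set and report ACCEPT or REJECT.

Answer: REJECT

Derivation:
S₀ = ε-closure({0}) = {0}
'a' @ 1: {}  — no active states
rest 'bddbacac' ignored (set empty)
after full input: {}  (accept=7 not in)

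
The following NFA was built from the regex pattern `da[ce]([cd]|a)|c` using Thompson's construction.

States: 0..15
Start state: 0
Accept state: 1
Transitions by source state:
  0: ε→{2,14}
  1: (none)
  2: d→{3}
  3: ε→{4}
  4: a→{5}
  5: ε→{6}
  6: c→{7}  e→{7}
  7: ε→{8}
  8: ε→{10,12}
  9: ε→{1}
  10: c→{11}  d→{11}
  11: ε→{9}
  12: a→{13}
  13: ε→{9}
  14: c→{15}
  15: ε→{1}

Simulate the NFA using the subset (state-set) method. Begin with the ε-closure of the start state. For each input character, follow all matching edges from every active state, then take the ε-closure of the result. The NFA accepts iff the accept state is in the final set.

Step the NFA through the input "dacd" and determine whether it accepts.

Answer: ACCEPT

Steps:
S₀ = ε-closure({0}) = {0,2,14}
'd' @ 1: {3,4}
'a' @ 2: {5,6}
'c' @ 3: {7,8,10,12}
'd' @ 4: {1,9,11}  (accept∈set)
final: {1,9,11}; accept 1 in set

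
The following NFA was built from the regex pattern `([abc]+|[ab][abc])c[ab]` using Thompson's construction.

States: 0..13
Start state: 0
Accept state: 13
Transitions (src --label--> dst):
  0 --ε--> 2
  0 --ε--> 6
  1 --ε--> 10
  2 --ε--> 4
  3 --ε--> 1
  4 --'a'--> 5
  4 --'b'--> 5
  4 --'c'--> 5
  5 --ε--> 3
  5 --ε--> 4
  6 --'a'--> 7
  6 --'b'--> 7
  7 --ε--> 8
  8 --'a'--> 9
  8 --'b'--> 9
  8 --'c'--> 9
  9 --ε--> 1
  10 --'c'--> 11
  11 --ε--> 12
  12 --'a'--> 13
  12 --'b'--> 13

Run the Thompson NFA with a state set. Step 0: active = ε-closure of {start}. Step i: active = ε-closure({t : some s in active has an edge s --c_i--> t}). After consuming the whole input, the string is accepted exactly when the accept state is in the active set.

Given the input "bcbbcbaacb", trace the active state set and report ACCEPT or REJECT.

S₀ = ε-closure({0}) = {0,2,4,6}
'b' @ 1: {1,3,4,5,7,8,10}
'c' @ 2: {1,3,4,5,9,10,11,12}
'b' @ 3: {1,3,4,5,10,13}  ✓accept
'b' @ 4: {1,3,4,5,10}
'c' @ 5: {1,3,4,5,10,11,12}
'b' @ 6: {1,3,4,5,10,13}  ✓accept
'a' @ 7: {1,3,4,5,10}
'a' @ 8: {1,3,4,5,10}
'c' @ 9: {1,3,4,5,10,11,12}
'b' @ 10: {1,3,4,5,10,13}  ✓accept
after full input: {1,3,4,5,10,13}  (accept=13 in)

Answer: ACCEPT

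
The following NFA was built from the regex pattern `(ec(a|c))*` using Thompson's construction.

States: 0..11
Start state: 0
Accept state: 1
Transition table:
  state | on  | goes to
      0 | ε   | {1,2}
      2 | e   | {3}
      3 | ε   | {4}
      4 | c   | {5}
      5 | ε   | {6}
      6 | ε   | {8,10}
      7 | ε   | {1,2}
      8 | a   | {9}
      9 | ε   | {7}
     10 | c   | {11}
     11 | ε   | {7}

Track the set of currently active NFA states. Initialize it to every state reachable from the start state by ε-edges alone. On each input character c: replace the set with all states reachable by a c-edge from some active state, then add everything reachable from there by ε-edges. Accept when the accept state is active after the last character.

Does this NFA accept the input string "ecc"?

S₀ = ε-closure({0}) = {0,1,2}
'e' @ 1: {3,4}
'c' @ 2: {5,6,8,10}
'c' @ 3: {1,2,7,11}  [accepting]
final: {1,2,7,11}; accept 1 in set

Answer: ACCEPT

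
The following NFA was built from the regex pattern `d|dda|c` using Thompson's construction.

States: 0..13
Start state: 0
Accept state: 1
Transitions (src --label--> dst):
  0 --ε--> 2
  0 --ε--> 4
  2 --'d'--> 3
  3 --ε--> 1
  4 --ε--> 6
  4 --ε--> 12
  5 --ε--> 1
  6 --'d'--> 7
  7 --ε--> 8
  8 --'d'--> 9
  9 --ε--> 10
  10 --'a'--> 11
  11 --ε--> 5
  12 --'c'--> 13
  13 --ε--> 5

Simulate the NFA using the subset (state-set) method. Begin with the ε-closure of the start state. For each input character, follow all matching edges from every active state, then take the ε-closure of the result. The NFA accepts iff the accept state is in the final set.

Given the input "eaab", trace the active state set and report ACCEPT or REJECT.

start: ε-closure({0}) = {0,2,4,6,12}
'e' @ 1: {}  — dead — no transitions
rest 'aab' ignored (set empty)
end set {} — state 1 not in

Answer: REJECT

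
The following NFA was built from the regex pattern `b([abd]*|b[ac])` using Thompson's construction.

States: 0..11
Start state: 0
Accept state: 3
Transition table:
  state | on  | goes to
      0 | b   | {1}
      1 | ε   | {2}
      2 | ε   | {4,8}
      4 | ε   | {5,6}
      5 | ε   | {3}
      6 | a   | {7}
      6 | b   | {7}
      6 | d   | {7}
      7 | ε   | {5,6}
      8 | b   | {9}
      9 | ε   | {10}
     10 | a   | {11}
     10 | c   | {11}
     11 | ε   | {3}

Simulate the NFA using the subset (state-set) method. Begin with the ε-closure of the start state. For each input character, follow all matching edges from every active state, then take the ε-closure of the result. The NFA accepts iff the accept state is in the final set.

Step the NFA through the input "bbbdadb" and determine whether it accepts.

Answer: ACCEPT

Derivation:
initial (ε-close {0}): {0}
'b' @ 1: {1,2,3,4,5,6,8}  (accept∈set)
'b' @ 2: {3,5,6,7,9,10}  (accept∈set)
'b' @ 3: {3,5,6,7}  (accept∈set)
'd' @ 4: {3,5,6,7}  (accept∈set)
'a' @ 5: {3,5,6,7}  (accept∈set)
'd' @ 6: {3,5,6,7}  (accept∈set)
'b' @ 7: {3,5,6,7}  (accept∈set)
final: {3,5,6,7}; accept 3 in set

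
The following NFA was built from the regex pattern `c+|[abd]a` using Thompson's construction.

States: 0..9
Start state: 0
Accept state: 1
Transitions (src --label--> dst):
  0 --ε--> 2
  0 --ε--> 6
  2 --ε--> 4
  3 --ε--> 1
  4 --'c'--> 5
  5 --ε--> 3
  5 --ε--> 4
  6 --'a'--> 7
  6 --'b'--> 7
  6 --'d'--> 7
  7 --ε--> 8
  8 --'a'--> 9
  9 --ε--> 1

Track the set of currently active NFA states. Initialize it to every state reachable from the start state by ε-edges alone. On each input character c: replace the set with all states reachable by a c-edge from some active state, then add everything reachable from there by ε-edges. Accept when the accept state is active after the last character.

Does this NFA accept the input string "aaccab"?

Answer: REJECT

Steps:
start: ε-closure({0}) = {0,2,4,6}
'a' @ 1: {7,8}
'a' @ 2: {1,9}  ✓accept
'c' @ 3: {}  — state set empty
rest 'cab' ignored (set empty)
end set {} — state 1 not in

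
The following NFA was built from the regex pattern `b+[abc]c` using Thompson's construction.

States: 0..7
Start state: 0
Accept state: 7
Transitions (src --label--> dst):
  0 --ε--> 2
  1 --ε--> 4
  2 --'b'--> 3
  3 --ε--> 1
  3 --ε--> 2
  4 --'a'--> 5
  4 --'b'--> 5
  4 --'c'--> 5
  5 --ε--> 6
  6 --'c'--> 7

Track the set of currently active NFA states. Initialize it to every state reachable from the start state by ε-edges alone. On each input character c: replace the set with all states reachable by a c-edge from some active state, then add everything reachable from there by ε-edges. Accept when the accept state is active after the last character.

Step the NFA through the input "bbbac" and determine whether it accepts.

start: ε-closure({0}) = {0,2}
'b' @ 1: {1,2,3,4}
'b' @ 2: {1,2,3,4,5,6}
'b' @ 3: {1,2,3,4,5,6}
'a' @ 4: {5,6}
'c' @ 5: {7}  [accepting]
final: {7}; accept 7 in set

Answer: ACCEPT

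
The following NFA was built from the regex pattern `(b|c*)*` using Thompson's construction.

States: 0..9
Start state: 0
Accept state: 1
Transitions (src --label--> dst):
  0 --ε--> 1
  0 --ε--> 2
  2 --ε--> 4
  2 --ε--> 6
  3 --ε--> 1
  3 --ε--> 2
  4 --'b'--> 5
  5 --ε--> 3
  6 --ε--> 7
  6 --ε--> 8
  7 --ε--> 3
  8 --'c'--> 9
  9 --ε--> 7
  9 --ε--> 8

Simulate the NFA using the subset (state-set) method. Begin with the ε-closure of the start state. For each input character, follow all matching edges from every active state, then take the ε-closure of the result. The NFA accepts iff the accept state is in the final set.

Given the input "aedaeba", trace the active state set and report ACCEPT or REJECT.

S₀ = ε-closure({0}) = {0,1,2,3,4,6,7,8}
'a' @ 1: {}  — no active states
rest 'edaeba' ignored (set empty)
end set {} — state 1 not in

Answer: REJECT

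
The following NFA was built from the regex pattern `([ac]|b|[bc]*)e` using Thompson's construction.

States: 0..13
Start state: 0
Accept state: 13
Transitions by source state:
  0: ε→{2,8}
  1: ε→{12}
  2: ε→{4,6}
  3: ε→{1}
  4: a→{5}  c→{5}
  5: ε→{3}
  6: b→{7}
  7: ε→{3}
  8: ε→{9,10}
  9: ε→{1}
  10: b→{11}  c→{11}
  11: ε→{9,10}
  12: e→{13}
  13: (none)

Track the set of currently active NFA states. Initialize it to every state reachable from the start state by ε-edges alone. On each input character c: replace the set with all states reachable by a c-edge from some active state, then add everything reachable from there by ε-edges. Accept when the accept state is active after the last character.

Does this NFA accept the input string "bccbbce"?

Answer: ACCEPT

Trace:
start: ε-closure({0}) = {0,1,2,4,6,8,9,10,12}
'b' @ 1: {1,3,7,9,10,11,12}
'c' @ 2: {1,9,10,11,12}
'c' @ 3: {1,9,10,11,12}
'b' @ 4: {1,9,10,11,12}
'b' @ 5: {1,9,10,11,12}
'c' @ 6: {1,9,10,11,12}
'e' @ 7: {13}  [accepting]
end set {13} — state 13 in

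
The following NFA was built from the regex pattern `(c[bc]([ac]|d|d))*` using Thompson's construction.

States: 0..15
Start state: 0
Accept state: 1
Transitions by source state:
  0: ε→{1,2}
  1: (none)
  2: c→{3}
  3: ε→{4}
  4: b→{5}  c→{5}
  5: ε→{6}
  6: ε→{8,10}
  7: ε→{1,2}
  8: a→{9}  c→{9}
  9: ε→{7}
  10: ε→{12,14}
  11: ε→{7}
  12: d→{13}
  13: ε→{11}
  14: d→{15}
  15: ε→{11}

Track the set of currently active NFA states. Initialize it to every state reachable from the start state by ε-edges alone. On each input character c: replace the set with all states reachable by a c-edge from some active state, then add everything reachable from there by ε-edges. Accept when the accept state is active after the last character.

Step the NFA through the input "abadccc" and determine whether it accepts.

Answer: REJECT

Steps:
initial (ε-close {0}): {0,1,2}
'a' @ 1: {}  — no active states
rest 'badccc' ignored (set empty)
final: {}; accept 1 not in set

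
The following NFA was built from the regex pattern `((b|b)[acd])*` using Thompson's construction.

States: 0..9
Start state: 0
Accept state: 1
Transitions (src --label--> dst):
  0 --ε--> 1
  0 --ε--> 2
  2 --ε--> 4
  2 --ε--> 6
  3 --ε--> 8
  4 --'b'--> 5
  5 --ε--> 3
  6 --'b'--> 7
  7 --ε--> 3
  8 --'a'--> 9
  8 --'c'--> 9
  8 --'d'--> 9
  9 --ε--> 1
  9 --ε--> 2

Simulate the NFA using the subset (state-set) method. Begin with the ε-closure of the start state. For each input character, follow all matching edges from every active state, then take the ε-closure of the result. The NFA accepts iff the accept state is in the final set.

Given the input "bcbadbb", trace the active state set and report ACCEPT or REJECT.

S₀ = ε-closure({0}) = {0,1,2,4,6}
'b' @ 1: {3,5,7,8}
'c' @ 2: {1,2,4,6,9}  (accept∈set)
'b' @ 3: {3,5,7,8}
'a' @ 4: {1,2,4,6,9}  (accept∈set)
'd' @ 5: {}  — dead — no transitions
rest 'bb' ignored (set empty)
end set {} — state 1 not in

Answer: REJECT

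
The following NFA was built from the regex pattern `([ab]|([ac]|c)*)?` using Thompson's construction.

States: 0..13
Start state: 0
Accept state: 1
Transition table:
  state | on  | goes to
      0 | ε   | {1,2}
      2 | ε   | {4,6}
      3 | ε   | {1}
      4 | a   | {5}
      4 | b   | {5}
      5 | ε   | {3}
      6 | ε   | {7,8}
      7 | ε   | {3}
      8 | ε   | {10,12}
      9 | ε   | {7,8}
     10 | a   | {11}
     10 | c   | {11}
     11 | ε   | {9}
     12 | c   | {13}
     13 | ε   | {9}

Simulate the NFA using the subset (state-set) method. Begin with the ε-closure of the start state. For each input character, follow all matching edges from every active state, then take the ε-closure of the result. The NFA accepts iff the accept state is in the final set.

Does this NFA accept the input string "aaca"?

Answer: ACCEPT

Steps:
initial (ε-close {0}): {0,1,2,3,4,6,7,8,10,12}
'a' @ 1: {1,3,5,7,8,9,10,11,12}  ✓accept
'a' @ 2: {1,3,7,8,9,10,11,12}  ✓accept
'c' @ 3: {1,3,7,8,9,10,11,12,13}  ✓accept
'a' @ 4: {1,3,7,8,9,10,11,12}  ✓accept
final: {1,3,7,8,9,10,11,12}; accept 1 in set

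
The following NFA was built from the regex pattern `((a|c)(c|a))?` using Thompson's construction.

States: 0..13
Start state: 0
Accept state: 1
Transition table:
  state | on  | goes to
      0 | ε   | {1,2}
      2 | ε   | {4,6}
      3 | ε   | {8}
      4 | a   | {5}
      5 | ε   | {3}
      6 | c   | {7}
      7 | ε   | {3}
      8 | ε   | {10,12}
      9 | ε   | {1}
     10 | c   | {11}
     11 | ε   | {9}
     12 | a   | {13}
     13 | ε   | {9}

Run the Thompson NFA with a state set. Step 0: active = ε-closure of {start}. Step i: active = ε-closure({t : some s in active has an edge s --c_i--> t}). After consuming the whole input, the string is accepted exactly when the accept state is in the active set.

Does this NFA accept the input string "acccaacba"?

Answer: REJECT

Derivation:
S₀ = ε-closure({0}) = {0,1,2,4,6}
'a' @ 1: {3,5,8,10,12}
'c' @ 2: {1,9,11}  [accepting]
'c' @ 3: {}  — dead — no transitions
rest 'caacba' ignored (set empty)
end set {} — state 1 not in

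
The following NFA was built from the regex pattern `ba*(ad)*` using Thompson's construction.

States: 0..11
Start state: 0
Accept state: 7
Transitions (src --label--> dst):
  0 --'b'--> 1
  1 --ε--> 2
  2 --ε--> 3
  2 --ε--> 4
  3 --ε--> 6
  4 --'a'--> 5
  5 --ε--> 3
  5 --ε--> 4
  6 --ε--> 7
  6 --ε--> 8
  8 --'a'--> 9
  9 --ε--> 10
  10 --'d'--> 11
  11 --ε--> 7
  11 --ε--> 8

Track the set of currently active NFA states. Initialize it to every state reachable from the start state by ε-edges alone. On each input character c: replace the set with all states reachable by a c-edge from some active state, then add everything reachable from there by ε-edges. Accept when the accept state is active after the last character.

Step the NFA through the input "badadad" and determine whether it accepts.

Answer: ACCEPT

Steps:
initial (ε-close {0}): {0}
'b' @ 1: {1,2,3,4,6,7,8}  ✓accept
'a' @ 2: {3,4,5,6,7,8,9,10}  ✓accept
'd' @ 3: {7,8,11}  ✓accept
'a' @ 4: {9,10}
'd' @ 5: {7,8,11}  ✓accept
'a' @ 6: {9,10}
'd' @ 7: {7,8,11}  ✓accept
final: {7,8,11}; accept 7 in set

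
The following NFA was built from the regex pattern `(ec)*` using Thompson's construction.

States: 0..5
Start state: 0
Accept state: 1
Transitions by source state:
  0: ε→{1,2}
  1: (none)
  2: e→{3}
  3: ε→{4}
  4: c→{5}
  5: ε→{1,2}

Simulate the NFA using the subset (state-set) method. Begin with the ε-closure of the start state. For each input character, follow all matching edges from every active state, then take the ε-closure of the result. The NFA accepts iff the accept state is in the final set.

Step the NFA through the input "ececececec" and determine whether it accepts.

start: ε-closure({0}) = {0,1,2}
'e' @ 1: {3,4}
'c' @ 2: {1,2,5}  [accepting]
'e' @ 3: {3,4}
'c' @ 4: {1,2,5}  [accepting]
'e' @ 5: {3,4}
'c' @ 6: {1,2,5}  [accepting]
'e' @ 7: {3,4}
'c' @ 8: {1,2,5}  [accepting]
'e' @ 9: {3,4}
'c' @ 10: {1,2,5}  [accepting]
final: {1,2,5}; accept 1 in set

Answer: ACCEPT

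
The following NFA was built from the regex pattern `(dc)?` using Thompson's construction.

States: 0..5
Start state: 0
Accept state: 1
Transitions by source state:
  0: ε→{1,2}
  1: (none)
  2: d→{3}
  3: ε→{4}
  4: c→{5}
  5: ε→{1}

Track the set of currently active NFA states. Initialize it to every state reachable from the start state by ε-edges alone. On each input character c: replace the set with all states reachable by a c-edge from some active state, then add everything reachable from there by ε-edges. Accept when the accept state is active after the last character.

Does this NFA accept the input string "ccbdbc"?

Answer: REJECT

Derivation:
S₀ = ε-closure({0}) = {0,1,2}
'c' @ 1: {}  — state set empty
rest 'cbdbc' ignored (set empty)
after full input: {}  (accept=1 not in)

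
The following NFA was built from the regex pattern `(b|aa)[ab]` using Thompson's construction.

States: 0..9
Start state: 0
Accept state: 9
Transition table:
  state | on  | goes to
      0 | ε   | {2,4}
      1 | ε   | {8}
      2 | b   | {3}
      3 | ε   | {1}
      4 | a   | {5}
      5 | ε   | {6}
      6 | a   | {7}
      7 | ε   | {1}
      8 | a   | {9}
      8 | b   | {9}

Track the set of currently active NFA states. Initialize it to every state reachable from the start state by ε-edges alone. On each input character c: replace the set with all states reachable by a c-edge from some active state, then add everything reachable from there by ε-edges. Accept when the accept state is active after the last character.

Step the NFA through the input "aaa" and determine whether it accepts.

initial (ε-close {0}): {0,2,4}
'a' @ 1: {5,6}
'a' @ 2: {1,7,8}
'a' @ 3: {9}  (accept∈set)
after full input: {9}  (accept=9 in)

Answer: ACCEPT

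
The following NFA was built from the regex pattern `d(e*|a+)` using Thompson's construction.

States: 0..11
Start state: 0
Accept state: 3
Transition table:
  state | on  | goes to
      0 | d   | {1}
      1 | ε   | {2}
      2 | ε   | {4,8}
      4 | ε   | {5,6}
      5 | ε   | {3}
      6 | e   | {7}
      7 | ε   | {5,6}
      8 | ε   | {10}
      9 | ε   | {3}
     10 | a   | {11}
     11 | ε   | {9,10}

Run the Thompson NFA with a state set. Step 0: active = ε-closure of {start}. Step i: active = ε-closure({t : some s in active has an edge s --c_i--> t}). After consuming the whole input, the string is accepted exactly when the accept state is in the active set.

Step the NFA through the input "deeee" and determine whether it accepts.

S₀ = ε-closure({0}) = {0}
'd' @ 1: {1,2,3,4,5,6,8,10}  [accepting]
'e' @ 2: {3,5,6,7}  [accepting]
'e' @ 3: {3,5,6,7}  [accepting]
'e' @ 4: {3,5,6,7}  [accepting]
'e' @ 5: {3,5,6,7}  [accepting]
after full input: {3,5,6,7}  (accept=3 in)

Answer: ACCEPT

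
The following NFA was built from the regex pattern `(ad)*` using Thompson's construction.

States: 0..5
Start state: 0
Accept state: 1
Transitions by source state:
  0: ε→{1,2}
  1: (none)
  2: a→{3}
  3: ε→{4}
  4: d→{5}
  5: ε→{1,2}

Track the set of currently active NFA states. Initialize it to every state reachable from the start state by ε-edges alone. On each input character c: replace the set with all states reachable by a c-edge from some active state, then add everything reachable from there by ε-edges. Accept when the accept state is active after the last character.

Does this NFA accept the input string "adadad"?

initial (ε-close {0}): {0,1,2}
'a' @ 1: {3,4}
'd' @ 2: {1,2,5}  ✓accept
'a' @ 3: {3,4}
'd' @ 4: {1,2,5}  ✓accept
'a' @ 5: {3,4}
'd' @ 6: {1,2,5}  ✓accept
end set {1,2,5} — state 1 in

Answer: ACCEPT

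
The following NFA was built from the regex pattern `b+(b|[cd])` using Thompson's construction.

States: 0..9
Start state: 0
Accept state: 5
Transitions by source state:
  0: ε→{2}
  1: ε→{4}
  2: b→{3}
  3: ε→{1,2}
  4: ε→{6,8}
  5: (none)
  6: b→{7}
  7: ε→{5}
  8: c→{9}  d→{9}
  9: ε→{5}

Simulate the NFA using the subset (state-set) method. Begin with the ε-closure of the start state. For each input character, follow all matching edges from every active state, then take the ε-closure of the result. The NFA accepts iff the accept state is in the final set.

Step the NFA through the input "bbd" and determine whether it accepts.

S₀ = ε-closure({0}) = {0,2}
'b' @ 1: {1,2,3,4,6,8}
'b' @ 2: {1,2,3,4,5,6,7,8}  [accepting]
'd' @ 3: {5,9}  [accepting]
final: {5,9}; accept 5 in set

Answer: ACCEPT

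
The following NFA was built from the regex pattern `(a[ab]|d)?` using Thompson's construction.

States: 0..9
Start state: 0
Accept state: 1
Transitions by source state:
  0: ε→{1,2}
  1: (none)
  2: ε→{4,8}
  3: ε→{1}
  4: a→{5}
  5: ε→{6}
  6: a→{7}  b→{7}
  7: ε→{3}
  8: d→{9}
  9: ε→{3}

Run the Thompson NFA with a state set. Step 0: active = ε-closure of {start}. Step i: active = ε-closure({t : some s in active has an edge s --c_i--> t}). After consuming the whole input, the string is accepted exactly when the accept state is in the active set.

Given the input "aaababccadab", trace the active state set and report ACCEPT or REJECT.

Answer: REJECT

Steps:
initial (ε-close {0}): {0,1,2,4,8}
'a' @ 1: {5,6}
'a' @ 2: {1,3,7}  ✓accept
'a' @ 3: {}  — no active states
rest 'babccadab' ignored (set empty)
final: {}; accept 1 not in set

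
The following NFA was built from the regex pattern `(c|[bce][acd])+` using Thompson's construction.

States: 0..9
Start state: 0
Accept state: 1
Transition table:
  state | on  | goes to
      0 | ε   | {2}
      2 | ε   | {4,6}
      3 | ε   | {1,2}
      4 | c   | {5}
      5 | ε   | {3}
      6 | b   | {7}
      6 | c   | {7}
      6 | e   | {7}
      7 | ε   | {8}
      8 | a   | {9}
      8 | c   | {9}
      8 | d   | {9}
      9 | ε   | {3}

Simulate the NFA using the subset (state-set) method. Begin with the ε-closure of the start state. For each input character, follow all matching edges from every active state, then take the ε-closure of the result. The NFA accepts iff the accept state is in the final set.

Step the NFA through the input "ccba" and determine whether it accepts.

initial (ε-close {0}): {0,2,4,6}
'c' @ 1: {1,2,3,4,5,6,7,8}  (accept∈set)
'c' @ 2: {1,2,3,4,5,6,7,8,9}  (accept∈set)
'b' @ 3: {7,8}
'a' @ 4: {1,2,3,4,6,9}  (accept∈set)
final: {1,2,3,4,6,9}; accept 1 in set

Answer: ACCEPT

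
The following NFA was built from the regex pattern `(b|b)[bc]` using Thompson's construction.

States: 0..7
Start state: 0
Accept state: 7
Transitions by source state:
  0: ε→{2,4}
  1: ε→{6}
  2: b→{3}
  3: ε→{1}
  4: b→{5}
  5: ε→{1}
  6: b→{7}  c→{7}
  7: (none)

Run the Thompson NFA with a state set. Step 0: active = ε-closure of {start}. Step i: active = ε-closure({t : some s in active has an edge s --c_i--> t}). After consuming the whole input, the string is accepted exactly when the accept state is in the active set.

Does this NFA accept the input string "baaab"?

S₀ = ε-closure({0}) = {0,2,4}
'b' @ 1: {1,3,5,6}
'a' @ 2: {}  — no active states
rest 'aab' ignored (set empty)
after full input: {}  (accept=7 not in)

Answer: REJECT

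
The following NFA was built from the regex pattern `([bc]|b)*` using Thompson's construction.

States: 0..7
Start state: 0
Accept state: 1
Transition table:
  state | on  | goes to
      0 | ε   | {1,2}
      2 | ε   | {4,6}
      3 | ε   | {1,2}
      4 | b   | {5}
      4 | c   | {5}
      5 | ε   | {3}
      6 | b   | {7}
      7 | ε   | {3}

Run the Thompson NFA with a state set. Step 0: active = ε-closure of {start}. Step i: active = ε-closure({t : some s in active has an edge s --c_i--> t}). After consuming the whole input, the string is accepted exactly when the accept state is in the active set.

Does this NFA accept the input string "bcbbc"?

Answer: ACCEPT

Steps:
S₀ = ε-closure({0}) = {0,1,2,4,6}
'b' @ 1: {1,2,3,4,5,6,7}  ✓accept
'c' @ 2: {1,2,3,4,5,6}  ✓accept
'b' @ 3: {1,2,3,4,5,6,7}  ✓accept
'b' @ 4: {1,2,3,4,5,6,7}  ✓accept
'c' @ 5: {1,2,3,4,5,6}  ✓accept
end set {1,2,3,4,5,6} — state 1 in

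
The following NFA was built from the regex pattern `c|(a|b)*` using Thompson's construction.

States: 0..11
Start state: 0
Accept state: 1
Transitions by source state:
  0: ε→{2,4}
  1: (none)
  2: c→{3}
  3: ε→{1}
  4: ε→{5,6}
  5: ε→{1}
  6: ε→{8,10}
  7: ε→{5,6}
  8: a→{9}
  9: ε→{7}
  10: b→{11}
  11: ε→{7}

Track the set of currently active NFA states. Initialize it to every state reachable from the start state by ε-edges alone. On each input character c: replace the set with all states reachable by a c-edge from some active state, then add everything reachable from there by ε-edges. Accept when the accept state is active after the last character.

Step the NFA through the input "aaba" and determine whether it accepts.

Answer: ACCEPT

Derivation:
S₀ = ε-closure({0}) = {0,1,2,4,5,6,8,10}
'a' @ 1: {1,5,6,7,8,9,10}  (accept∈set)
'a' @ 2: {1,5,6,7,8,9,10}  (accept∈set)
'b' @ 3: {1,5,6,7,8,10,11}  (accept∈set)
'a' @ 4: {1,5,6,7,8,9,10}  (accept∈set)
end set {1,5,6,7,8,9,10} — state 1 in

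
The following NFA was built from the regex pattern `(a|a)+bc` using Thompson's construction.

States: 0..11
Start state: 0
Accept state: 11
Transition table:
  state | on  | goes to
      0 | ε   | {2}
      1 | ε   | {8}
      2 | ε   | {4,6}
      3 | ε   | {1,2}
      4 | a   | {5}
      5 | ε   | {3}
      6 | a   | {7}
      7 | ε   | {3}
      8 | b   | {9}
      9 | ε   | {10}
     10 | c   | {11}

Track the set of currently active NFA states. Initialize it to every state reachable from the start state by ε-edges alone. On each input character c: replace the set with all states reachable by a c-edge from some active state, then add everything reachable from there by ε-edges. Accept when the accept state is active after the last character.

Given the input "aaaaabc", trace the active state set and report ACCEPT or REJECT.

initial (ε-close {0}): {0,2,4,6}
'a' @ 1: {1,2,3,4,5,6,7,8}
'a' @ 2: {1,2,3,4,5,6,7,8}
'a' @ 3: {1,2,3,4,5,6,7,8}
'a' @ 4: {1,2,3,4,5,6,7,8}
'a' @ 5: {1,2,3,4,5,6,7,8}
'b' @ 6: {9,10}
'c' @ 7: {11}  [accepting]
final: {11}; accept 11 in set

Answer: ACCEPT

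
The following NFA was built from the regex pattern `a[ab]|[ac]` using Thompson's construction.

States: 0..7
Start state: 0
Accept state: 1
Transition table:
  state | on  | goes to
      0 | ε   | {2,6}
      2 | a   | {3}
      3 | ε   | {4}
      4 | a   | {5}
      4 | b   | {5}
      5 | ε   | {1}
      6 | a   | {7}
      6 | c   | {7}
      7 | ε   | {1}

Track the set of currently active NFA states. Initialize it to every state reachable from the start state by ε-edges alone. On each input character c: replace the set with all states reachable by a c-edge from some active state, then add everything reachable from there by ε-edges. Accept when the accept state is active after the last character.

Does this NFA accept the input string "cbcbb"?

S₀ = ε-closure({0}) = {0,2,6}
'c' @ 1: {1,7}  (accept∈set)
'b' @ 2: {}  — no active states
rest 'cbb' ignored (set empty)
final: {}; accept 1 not in set

Answer: REJECT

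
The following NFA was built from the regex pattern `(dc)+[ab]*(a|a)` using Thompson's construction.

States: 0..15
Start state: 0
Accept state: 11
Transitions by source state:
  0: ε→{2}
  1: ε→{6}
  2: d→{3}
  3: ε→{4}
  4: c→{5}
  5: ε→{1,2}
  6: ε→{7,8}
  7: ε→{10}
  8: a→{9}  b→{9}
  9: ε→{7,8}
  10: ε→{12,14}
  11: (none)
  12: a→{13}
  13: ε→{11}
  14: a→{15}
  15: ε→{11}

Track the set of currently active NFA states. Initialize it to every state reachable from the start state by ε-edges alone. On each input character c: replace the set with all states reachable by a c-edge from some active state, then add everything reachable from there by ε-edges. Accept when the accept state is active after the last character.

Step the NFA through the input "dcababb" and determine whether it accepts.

initial (ε-close {0}): {0,2}
'd' @ 1: {3,4}
'c' @ 2: {1,2,5,6,7,8,10,12,14}
'a' @ 3: {7,8,9,10,11,12,13,14,15}  ✓accept
'b' @ 4: {7,8,9,10,12,14}
'a' @ 5: {7,8,9,10,11,12,13,14,15}  ✓accept
'b' @ 6: {7,8,9,10,12,14}
'b' @ 7: {7,8,9,10,12,14}
after full input: {7,8,9,10,12,14}  (accept=11 not in)

Answer: REJECT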